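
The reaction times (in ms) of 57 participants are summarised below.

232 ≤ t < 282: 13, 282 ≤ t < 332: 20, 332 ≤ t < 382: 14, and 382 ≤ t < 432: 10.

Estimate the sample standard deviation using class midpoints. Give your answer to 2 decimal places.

51.44

Midpoints: 257, 307, 357, 407
n = 57, Σfm = 18549, mean = 325.4211
Σfm² = 6184393
Σf(m − x̄)² = Σfm² − (Σfm)²/n = 6184393 − 18549²/57 = 148157.8947
Sample variance = 148157.8947 / 56 = 2645.6767
Standard deviation = √2645.6767 = 51.4361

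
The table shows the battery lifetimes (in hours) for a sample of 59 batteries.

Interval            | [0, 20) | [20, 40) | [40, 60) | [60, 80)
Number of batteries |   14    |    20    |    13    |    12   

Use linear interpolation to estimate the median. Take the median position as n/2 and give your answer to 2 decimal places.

35.50

Cumulative frequencies: 14, 34, 47, 59
n = 59; position = n/2 = 29.5.
This falls in the class [20, 40): L = 20, F = 14, f = 20, h = 20.
Median ≈ 20 + ((29.5 − 14) / 20) × 20 = 35.5000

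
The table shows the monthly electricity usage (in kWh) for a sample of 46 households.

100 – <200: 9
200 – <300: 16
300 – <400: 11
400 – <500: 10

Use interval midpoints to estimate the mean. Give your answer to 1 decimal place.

297.8

Midpoints: 150, 250, 350, 450
Σfm = 9×150 + 16×250 + 11×350 + 10×450 = 13700
n = Σf = 46
Mean = 13700 / 46 = 297.8261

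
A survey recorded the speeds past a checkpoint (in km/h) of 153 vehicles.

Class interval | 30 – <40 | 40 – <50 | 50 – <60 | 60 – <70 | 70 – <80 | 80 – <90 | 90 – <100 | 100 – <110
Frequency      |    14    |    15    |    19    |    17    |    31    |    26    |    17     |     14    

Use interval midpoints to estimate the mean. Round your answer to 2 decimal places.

Midpoints: 35, 45, 55, 65, 75, 85, 95, 105
Σfm = 14×35 + 15×45 + 19×55 + 17×65 + 31×75 + 26×85 + 17×95 + 14×105 = 10935
n = Σf = 153
Mean = 10935 / 153 = 71.4706

71.47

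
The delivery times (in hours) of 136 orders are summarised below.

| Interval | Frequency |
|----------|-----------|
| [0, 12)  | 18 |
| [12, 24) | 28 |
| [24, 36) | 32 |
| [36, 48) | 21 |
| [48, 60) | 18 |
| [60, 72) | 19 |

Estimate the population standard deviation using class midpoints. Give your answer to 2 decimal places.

Midpoints: 6, 18, 30, 42, 54, 66
n = 136, Σfm = 4680, mean = 34.4118
Σfm² = 210816
Σf(m − x̄)² = Σfm² − (Σfm)²/n = 210816 − 4680²/136 = 49768.9412
Population variance = 49768.9412 / 136 = 365.9481
Standard deviation = √365.9481 = 19.1298

19.13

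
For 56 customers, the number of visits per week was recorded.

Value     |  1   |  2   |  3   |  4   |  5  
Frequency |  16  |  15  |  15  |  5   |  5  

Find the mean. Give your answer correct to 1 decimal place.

2.4

Values: 1, 2, 3, 4, 5
Σfx = 16×1 + 15×2 + 15×3 + 5×4 + 5×5 = 136
n = Σf = 56
Mean = 136 / 56 = 2.4286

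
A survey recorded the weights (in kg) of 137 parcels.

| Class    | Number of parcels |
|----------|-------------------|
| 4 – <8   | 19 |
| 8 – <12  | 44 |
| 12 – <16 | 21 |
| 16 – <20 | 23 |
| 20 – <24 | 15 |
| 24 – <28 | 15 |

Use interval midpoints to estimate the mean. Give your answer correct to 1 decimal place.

14.5

Midpoints: 6, 10, 14, 18, 22, 26
Σfm = 19×6 + 44×10 + 21×14 + 23×18 + 15×22 + 15×26 = 1982
n = Σf = 137
Mean = 1982 / 137 = 14.4672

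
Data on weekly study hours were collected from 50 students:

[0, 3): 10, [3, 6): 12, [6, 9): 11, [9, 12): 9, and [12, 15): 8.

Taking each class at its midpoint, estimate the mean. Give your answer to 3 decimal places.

Midpoints: 1.5, 4.5, 7.5, 10.5, 13.5
Σfm = 10×1.5 + 12×4.5 + 11×7.5 + 9×10.5 + 8×13.5 = 354
n = Σf = 50
Mean = 354 / 50 = 7.0800

7.080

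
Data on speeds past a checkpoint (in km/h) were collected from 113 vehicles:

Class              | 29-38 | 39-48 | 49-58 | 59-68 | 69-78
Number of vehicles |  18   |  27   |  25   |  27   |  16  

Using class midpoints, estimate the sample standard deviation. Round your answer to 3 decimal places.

13.020

Midpoints: 33.5, 43.5, 53.5, 63.5, 73.5
n = 113, Σfm = 6005.5, mean = 53.1460
Σfm² = 338154.25
Σf(m − x̄)² = Σfm² − (Σfm)²/n = 338154.25 − 6005.5²/113 = 18985.8407
Sample variance = 18985.8407 / 112 = 169.5164
Standard deviation = √169.5164 = 13.0198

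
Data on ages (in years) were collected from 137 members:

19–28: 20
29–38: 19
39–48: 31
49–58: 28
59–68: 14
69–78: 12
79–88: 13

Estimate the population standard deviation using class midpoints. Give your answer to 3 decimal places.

18.048

Midpoints: 23.5, 33.5, 43.5, 53.5, 63.5, 73.5, 83.5
n = 137, Σfm = 6809.5, mean = 49.7044
Σfm² = 383088.25
Σf(m − x̄)² = Σfm² − (Σfm)²/n = 383088.25 − 6809.5²/137 = 44626.2774
Population variance = 44626.2774 / 137 = 325.7393
Standard deviation = √325.7393 = 18.0482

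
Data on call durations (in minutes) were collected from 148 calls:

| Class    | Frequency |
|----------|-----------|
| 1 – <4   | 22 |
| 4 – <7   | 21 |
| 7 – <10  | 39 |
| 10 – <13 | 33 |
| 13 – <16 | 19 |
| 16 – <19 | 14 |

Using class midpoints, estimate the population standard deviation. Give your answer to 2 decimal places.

4.47

Midpoints: 2.5, 5.5, 8.5, 11.5, 14.5, 17.5
n = 148, Σfm = 1402, mean = 9.4730
Σfm² = 16237
Σf(m − x̄)² = Σfm² − (Σfm)²/n = 16237 − 1402²/148 = 2955.8919
Population variance = 2955.8919 / 148 = 19.9722
Standard deviation = √19.9722 = 4.4690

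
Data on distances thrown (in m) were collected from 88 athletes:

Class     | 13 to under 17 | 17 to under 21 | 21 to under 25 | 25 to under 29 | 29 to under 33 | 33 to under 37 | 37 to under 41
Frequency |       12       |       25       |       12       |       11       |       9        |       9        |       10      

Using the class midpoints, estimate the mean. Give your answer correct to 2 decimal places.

25.14

Midpoints: 15, 19, 23, 27, 31, 35, 39
Σfm = 12×15 + 25×19 + 12×23 + 11×27 + 9×31 + 9×35 + 10×39 = 2212
n = Σf = 88
Mean = 2212 / 88 = 25.1364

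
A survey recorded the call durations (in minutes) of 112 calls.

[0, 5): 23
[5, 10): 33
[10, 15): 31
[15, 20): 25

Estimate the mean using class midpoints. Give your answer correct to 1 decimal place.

10.1

Midpoints: 2.5, 7.5, 12.5, 17.5
Σfm = 23×2.5 + 33×7.5 + 31×12.5 + 25×17.5 = 1130
n = Σf = 112
Mean = 1130 / 112 = 10.0893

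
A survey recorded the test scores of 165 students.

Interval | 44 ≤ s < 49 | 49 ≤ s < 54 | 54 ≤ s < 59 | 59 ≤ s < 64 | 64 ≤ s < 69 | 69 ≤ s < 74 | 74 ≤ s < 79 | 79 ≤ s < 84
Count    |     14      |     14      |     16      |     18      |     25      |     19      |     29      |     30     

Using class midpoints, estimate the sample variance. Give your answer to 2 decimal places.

127.26

Midpoints: 46.5, 51.5, 56.5, 61.5, 66.5, 71.5, 76.5, 81.5
n = 165, Σfm = 11067.5, mean = 67.0758
Σfm² = 763231.25
Σf(m − x̄)² = Σfm² − (Σfm)²/n = 763231.25 − 11067.5²/165 = 20870.3030
Sample variance = 20870.3030 / 164 = 127.2579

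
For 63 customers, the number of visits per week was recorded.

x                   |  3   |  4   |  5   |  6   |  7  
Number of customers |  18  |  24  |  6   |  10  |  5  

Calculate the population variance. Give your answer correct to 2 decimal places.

Values: 3, 4, 5, 6, 7
n = 63, Σfx = 275, mean = 4.3651
Σfx² = 1301
Σf(x − x̄)² = Σfx² − (Σfx)²/n = 1301 − 275²/63 = 100.6032
Population variance = 100.6032 / 63 = 1.5969

1.60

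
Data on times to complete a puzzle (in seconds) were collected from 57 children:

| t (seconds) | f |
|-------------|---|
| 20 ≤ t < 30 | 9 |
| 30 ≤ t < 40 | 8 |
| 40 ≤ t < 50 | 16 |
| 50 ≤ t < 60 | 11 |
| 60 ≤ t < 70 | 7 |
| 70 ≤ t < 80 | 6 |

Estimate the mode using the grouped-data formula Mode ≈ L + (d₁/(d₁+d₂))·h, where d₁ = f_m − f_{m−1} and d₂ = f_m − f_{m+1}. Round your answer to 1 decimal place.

46.2

Modal class: 40 ≤ t < 50 (highest frequency 16).
d₁ = 16 − 8 = 8, d₂ = 16 − 11 = 5
Mode ≈ 40 + (8/(8+5)) × 10 = 40 + 6.1538 = 46.1538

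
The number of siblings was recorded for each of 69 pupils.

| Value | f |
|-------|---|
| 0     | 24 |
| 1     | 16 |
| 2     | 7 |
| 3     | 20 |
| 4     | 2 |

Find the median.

Cumulative frequencies: 24, 40, 47, 67, 69
n = 69, so the median is the value in position (n+1)/2 = 35.
Position 35 falls at value 1.

1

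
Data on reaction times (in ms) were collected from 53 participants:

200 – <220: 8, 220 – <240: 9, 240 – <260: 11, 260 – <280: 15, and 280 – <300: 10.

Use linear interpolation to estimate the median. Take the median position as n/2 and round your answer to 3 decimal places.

Cumulative frequencies: 8, 17, 28, 43, 53
n = 53; position = n/2 = 26.5.
This falls in the class 240 – <260: L = 240, F = 17, f = 11, h = 20.
Median ≈ 240 + ((26.5 − 17) / 11) × 20 = 257.2727

257.273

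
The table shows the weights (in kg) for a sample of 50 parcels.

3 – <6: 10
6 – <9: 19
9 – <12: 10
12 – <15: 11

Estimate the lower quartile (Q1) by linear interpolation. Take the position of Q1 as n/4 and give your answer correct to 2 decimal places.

6.39

Cumulative frequencies: 10, 29, 39, 50
n = 50; position = n/4 = 12.5.
This falls in the class 6 – <9: L = 6, F = 10, f = 19, h = 3.
Lower quartile ≈ 6 + ((12.5 − 10) / 19) × 3 = 6.3947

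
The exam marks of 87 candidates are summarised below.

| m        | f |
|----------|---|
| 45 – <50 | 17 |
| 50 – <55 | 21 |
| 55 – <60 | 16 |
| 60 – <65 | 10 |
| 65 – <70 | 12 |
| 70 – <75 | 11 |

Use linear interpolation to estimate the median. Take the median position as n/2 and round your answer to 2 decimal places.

56.72

Cumulative frequencies: 17, 38, 54, 64, 76, 87
n = 87; position = n/2 = 43.5.
This falls in the class 55 – <60: L = 55, F = 38, f = 16, h = 5.
Median ≈ 55 + ((43.5 − 38) / 16) × 5 = 56.7188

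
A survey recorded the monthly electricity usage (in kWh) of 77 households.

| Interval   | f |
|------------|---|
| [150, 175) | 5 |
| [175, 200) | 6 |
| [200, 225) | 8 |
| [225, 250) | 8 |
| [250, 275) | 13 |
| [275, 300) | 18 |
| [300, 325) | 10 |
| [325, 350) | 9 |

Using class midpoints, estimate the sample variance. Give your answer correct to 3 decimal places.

2573.052

Midpoints: 162.5, 187.5, 212.5, 237.5, 262.5, 287.5, 312.5, 337.5
n = 77, Σfm = 20287.5, mean = 263.4740
Σfm² = 5540781.25
Σf(m − x̄)² = Σfm² − (Σfm)²/n = 5540781.25 − 20287.5²/77 = 195551.9481
Sample variance = 195551.9481 / 76 = 2573.0519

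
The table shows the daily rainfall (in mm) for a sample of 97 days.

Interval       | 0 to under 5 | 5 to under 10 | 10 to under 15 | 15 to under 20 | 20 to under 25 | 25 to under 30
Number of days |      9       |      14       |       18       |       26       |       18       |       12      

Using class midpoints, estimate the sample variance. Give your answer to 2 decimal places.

Midpoints: 2.5, 7.5, 12.5, 17.5, 22.5, 27.5
n = 97, Σfm = 1542.5, mean = 15.9021
Σfm² = 29806.25
Σf(m − x̄)² = Σfm² − (Σfm)²/n = 29806.25 − 1542.5²/97 = 5277.3196
Sample variance = 5277.3196 / 96 = 54.9721

54.97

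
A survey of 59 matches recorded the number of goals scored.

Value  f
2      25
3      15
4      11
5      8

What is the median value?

Cumulative frequencies: 25, 40, 51, 59
n = 59, so the median is the value in position (n+1)/2 = 30.
Position 30 falls at value 3.

3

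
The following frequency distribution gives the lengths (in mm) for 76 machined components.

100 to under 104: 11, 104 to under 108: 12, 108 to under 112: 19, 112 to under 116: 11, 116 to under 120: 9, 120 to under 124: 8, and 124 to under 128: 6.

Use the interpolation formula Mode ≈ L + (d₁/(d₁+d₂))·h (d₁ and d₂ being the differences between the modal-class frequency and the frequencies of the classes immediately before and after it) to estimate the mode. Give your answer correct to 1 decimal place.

109.9

Modal class: 108 to under 112 (highest frequency 19).
d₁ = 19 − 12 = 7, d₂ = 19 − 11 = 8
Mode ≈ 108 + (7/(7+8)) × 4 = 108 + 1.8667 = 109.8667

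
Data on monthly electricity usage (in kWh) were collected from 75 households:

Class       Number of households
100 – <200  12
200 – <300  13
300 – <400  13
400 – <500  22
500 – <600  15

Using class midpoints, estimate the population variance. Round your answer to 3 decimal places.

18666.667

Midpoints: 150, 250, 350, 450, 550
n = 75, Σfm = 27750, mean = 370.0000
Σfm² = 11667500
Σf(m − x̄)² = Σfm² − (Σfm)²/n = 11667500 − 27750²/75 = 1400000.0000
Population variance = 1400000.0000 / 75 = 18666.6667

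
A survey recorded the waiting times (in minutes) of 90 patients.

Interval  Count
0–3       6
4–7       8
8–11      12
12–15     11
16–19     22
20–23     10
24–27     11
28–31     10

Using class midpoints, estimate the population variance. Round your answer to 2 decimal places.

65.08

Midpoints: 1.5, 5.5, 9.5, 13.5, 17.5, 21.5, 25.5, 29.5
n = 90, Σfm = 1491, mean = 16.5667
Σfm² = 30558.5
Σf(m − x̄)² = Σfm² − (Σfm)²/n = 30558.5 − 1491²/90 = 5857.6000
Population variance = 5857.6000 / 90 = 65.0844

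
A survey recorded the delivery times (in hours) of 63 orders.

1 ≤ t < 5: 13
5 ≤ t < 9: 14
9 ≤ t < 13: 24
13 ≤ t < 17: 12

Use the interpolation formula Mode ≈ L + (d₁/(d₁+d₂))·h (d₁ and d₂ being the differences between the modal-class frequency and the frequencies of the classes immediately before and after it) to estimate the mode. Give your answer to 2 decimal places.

10.82

Modal class: 9 ≤ t < 13 (highest frequency 24).
d₁ = 24 − 14 = 10, d₂ = 24 − 12 = 12
Mode ≈ 9 + (10/(10+12)) × 4 = 9 + 1.8182 = 10.8182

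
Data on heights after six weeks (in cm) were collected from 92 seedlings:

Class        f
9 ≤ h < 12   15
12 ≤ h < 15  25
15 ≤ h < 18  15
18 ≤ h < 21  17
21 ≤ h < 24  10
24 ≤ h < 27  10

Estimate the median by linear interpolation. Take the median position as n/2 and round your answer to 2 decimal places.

16.20

Cumulative frequencies: 15, 40, 55, 72, 82, 92
n = 92; position = n/2 = 46.
This falls in the class 15 ≤ h < 18: L = 15, F = 40, f = 15, h = 3.
Median ≈ 15 + ((46 − 40) / 15) × 3 = 16.2000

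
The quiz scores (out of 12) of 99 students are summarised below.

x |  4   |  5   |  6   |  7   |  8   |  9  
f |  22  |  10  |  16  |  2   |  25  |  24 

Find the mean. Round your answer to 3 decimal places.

6.707

Values: 4, 5, 6, 7, 8, 9
Σfx = 22×4 + 10×5 + 16×6 + 2×7 + 25×8 + 24×9 = 664
n = Σf = 99
Mean = 664 / 99 = 6.7071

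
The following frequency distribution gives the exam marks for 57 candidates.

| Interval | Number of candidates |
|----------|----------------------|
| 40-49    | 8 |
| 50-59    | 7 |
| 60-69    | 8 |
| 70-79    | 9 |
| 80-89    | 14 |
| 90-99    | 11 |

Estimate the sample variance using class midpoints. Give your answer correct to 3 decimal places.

293.296

Midpoints: 44.5, 54.5, 64.5, 74.5, 84.5, 94.5
n = 57, Σfm = 4146.5, mean = 72.7456
Σfm² = 318064.25
Σf(m − x̄)² = Σfm² − (Σfm)²/n = 318064.25 − 4146.5²/57 = 16424.5614
Sample variance = 16424.5614 / 56 = 293.2957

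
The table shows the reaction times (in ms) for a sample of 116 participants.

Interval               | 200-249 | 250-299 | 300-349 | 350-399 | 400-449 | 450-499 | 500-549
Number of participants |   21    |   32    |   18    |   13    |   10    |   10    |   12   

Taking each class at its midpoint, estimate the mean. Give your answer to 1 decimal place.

340.4

Midpoints: 224.5, 274.5, 324.5, 374.5, 424.5, 474.5, 524.5
Σfm = 21×224.5 + 32×274.5 + 18×324.5 + 13×374.5 + 10×424.5 + 10×474.5 + 12×524.5 = 39492
n = Σf = 116
Mean = 39492 / 116 = 340.4483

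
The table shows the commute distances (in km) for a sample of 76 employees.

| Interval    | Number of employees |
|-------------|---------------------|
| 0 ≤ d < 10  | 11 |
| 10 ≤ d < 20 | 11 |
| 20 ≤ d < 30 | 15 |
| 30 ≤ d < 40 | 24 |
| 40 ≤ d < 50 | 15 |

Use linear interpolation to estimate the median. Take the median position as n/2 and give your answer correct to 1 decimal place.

Cumulative frequencies: 11, 22, 37, 61, 76
n = 76; position = n/2 = 38.
This falls in the class 30 ≤ d < 40: L = 30, F = 37, f = 24, h = 10.
Median ≈ 30 + ((38 − 37) / 24) × 10 = 30.4167

30.4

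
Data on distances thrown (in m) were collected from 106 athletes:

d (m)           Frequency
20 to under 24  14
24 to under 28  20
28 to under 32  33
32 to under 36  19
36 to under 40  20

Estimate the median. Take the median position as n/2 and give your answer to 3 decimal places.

Cumulative frequencies: 14, 34, 67, 86, 106
n = 106; position = n/2 = 53.
This falls in the class 28 to under 32: L = 28, F = 34, f = 33, h = 4.
Median ≈ 28 + ((53 − 34) / 33) × 4 = 30.3030

30.303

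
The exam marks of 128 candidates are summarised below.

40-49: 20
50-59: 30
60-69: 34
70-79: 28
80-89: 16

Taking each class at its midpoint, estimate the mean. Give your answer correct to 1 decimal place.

Midpoints: 44.5, 54.5, 64.5, 74.5, 84.5
Σfm = 20×44.5 + 30×54.5 + 34×64.5 + 28×74.5 + 16×84.5 = 8156
n = Σf = 128
Mean = 8156 / 128 = 63.7188

63.7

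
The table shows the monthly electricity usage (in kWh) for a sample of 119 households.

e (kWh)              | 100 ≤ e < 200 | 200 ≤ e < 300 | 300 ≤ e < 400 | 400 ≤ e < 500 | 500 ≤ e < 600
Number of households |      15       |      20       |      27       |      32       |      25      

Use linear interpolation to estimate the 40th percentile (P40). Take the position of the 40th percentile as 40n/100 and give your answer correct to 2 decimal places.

346.67

Cumulative frequencies: 15, 35, 62, 94, 119
n = 119; position = 40n/100 = 47.6.
This falls in the class 300 ≤ e < 400: L = 300, F = 35, f = 27, h = 100.
40th percentile ≈ 300 + ((47.6 − 35) / 27) × 100 = 346.6667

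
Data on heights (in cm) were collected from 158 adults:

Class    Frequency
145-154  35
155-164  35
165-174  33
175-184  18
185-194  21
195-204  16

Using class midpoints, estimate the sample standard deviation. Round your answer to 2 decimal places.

Midpoints: 149.5, 159.5, 169.5, 179.5, 189.5, 199.5
n = 158, Σfm = 26811, mean = 169.6899
Σfm² = 4591649.5
Σf(m − x̄)² = Σfm² − (Σfm)²/n = 4591649.5 − 26811²/158 = 42094.3038
Sample variance = 42094.3038 / 157 = 268.1166
Standard deviation = √268.1166 = 16.3743

16.37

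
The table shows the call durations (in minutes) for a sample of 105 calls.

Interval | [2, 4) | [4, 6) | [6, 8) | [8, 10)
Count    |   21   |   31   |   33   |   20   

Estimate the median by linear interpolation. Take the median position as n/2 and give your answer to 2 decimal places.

Cumulative frequencies: 21, 52, 85, 105
n = 105; position = n/2 = 52.5.
This falls in the class [6, 8): L = 6, F = 52, f = 33, h = 2.
Median ≈ 6 + ((52.5 − 52) / 33) × 2 = 6.0303

6.03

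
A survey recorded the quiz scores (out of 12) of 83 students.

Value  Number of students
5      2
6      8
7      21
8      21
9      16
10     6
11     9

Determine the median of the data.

8

Cumulative frequencies: 2, 10, 31, 52, 68, 74, 83
n = 83, so the median is the value in position (n+1)/2 = 42.
Position 42 falls at value 8.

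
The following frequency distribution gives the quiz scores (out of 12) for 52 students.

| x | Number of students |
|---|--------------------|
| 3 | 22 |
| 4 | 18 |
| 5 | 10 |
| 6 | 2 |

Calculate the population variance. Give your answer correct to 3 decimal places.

0.746

Values: 3, 4, 5, 6
n = 52, Σfx = 200, mean = 3.8462
Σfx² = 808
Σf(x − x̄)² = Σfx² − (Σfx)²/n = 808 − 200²/52 = 38.7692
Population variance = 38.7692 / 52 = 0.7456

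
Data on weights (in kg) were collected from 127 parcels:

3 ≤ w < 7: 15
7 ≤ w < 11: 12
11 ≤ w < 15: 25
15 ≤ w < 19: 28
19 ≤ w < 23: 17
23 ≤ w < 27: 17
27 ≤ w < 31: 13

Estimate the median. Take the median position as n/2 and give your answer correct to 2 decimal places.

Cumulative frequencies: 15, 27, 52, 80, 97, 114, 127
n = 127; position = n/2 = 63.5.
This falls in the class 15 ≤ w < 19: L = 15, F = 52, f = 28, h = 4.
Median ≈ 15 + ((63.5 − 52) / 28) × 4 = 16.6429

16.64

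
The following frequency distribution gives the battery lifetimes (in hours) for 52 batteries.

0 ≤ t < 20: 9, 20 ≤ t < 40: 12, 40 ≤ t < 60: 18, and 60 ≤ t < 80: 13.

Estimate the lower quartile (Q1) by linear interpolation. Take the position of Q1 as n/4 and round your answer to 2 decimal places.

Cumulative frequencies: 9, 21, 39, 52
n = 52; position = n/4 = 13.
This falls in the class 20 ≤ t < 40: L = 20, F = 9, f = 12, h = 20.
Lower quartile ≈ 20 + ((13 − 9) / 12) × 20 = 26.6667

26.67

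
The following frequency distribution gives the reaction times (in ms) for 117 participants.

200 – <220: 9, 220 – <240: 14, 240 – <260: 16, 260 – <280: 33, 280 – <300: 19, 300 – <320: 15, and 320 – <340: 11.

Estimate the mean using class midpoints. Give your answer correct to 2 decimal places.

Midpoints: 210, 230, 250, 270, 290, 310, 330
Σfm = 9×210 + 14×230 + 16×250 + 33×270 + 19×290 + 15×310 + 11×330 = 31810
n = Σf = 117
Mean = 31810 / 117 = 271.8803

271.88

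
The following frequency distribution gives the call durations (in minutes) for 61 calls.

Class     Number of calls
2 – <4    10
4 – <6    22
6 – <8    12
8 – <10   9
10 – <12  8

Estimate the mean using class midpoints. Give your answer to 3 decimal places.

Midpoints: 3, 5, 7, 9, 11
Σfm = 10×3 + 22×5 + 12×7 + 9×9 + 8×11 = 393
n = Σf = 61
Mean = 393 / 61 = 6.4426

6.443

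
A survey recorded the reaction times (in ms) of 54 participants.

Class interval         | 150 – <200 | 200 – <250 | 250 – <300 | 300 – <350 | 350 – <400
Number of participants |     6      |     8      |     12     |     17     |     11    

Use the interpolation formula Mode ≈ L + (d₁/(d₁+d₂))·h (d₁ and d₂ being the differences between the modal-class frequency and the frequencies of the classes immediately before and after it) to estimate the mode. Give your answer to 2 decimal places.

Modal class: 300 – <350 (highest frequency 17).
d₁ = 17 − 12 = 5, d₂ = 17 − 11 = 6
Mode ≈ 300 + (5/(5+6)) × 50 = 300 + 22.7273 = 322.7273

322.73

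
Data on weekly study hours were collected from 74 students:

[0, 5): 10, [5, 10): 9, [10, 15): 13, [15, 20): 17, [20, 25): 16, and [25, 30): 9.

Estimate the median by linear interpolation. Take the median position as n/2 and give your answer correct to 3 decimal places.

16.471

Cumulative frequencies: 10, 19, 32, 49, 65, 74
n = 74; position = n/2 = 37.
This falls in the class [15, 20): L = 15, F = 32, f = 17, h = 5.
Median ≈ 15 + ((37 − 32) / 17) × 5 = 16.4706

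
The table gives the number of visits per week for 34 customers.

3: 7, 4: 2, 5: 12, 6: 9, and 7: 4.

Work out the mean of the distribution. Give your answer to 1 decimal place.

Values: 3, 4, 5, 6, 7
Σfx = 7×3 + 2×4 + 12×5 + 9×6 + 4×7 = 171
n = Σf = 34
Mean = 171 / 34 = 5.0294

5.0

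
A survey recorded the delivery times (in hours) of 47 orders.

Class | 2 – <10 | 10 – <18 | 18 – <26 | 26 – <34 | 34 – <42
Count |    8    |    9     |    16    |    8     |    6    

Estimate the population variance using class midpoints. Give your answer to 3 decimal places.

Midpoints: 6, 14, 22, 30, 38
n = 47, Σfm = 994, mean = 21.1489
Σfm² = 25660
Σf(m − x̄)² = Σfm² − (Σfm)²/n = 25660 − 994²/47 = 4637.9574
Population variance = 4637.9574 / 47 = 98.6799

98.680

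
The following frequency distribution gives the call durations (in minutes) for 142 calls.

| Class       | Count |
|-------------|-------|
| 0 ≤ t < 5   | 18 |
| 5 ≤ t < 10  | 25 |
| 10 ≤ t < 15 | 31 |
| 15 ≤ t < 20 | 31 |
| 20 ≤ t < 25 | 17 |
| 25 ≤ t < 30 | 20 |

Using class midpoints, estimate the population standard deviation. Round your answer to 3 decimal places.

7.818

Midpoints: 2.5, 7.5, 12.5, 17.5, 22.5, 27.5
n = 142, Σfm = 2095, mean = 14.7535
Σfm² = 39587.5
Σf(m − x̄)² = Σfm² − (Σfm)²/n = 39587.5 − 2095²/142 = 8678.8732
Population variance = 8678.8732 / 142 = 61.1188
Standard deviation = √61.1188 = 7.8179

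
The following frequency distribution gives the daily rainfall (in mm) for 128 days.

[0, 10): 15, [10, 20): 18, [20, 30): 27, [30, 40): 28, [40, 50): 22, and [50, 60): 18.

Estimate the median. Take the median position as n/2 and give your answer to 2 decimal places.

31.43

Cumulative frequencies: 15, 33, 60, 88, 110, 128
n = 128; position = n/2 = 64.
This falls in the class [30, 40): L = 30, F = 60, f = 28, h = 10.
Median ≈ 30 + ((64 − 60) / 28) × 10 = 31.4286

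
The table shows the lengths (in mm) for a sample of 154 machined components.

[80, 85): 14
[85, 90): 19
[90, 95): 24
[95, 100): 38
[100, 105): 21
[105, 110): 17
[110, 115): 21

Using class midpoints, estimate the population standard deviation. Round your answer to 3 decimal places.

Midpoints: 82.5, 87.5, 92.5, 97.5, 102.5, 107.5, 112.5
n = 154, Σfm = 15085, mean = 97.9545
Σfm² = 1490212.5
Σf(m − x̄)² = Σfm² − (Σfm)²/n = 1490212.5 − 15085²/154 = 12568.1818
Population variance = 12568.1818 / 154 = 81.6116
Standard deviation = √81.6116 = 9.0339

9.034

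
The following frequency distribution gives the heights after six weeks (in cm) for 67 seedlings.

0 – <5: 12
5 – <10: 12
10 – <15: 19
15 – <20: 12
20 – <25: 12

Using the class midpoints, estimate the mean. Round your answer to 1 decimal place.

Midpoints: 2.5, 7.5, 12.5, 17.5, 22.5
Σfm = 12×2.5 + 12×7.5 + 19×12.5 + 12×17.5 + 12×22.5 = 837.5
n = Σf = 67
Mean = 837.5 / 67 = 12.5000

12.5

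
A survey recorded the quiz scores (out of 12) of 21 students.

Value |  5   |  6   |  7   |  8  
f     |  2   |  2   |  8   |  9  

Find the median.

7

Cumulative frequencies: 2, 4, 12, 21
n = 21, so the median is the value in position (n+1)/2 = 11.
Position 11 falls at value 7.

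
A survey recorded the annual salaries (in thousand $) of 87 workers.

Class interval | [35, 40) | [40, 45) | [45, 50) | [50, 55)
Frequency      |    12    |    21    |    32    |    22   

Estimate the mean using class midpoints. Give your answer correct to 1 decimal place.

46.2

Midpoints: 37.5, 42.5, 47.5, 52.5
Σfm = 12×37.5 + 21×42.5 + 32×47.5 + 22×52.5 = 4017.5
n = Σf = 87
Mean = 4017.5 / 87 = 46.1782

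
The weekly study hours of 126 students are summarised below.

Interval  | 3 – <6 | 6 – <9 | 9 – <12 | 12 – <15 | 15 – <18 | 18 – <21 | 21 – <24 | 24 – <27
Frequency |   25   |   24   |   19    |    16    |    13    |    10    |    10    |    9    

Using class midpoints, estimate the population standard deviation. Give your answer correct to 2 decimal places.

6.61

Midpoints: 4.5, 7.5, 10.5, 13.5, 16.5, 19.5, 22.5, 25.5
n = 126, Σfm = 1572, mean = 12.4762
Σfm² = 25123.5
Σf(m − x̄)² = Σfm² − (Σfm)²/n = 25123.5 − 1572²/126 = 5510.9286
Population variance = 5510.9286 / 126 = 43.7375
Standard deviation = √43.7375 = 6.6134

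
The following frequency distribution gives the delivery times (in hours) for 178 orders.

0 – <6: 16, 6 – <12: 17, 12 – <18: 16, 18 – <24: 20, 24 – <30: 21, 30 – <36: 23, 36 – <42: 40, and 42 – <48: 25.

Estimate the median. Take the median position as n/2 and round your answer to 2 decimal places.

29.71

Cumulative frequencies: 16, 33, 49, 69, 90, 113, 153, 178
n = 178; position = n/2 = 89.
This falls in the class 24 – <30: L = 24, F = 69, f = 21, h = 6.
Median ≈ 24 + ((89 − 69) / 21) × 6 = 29.7143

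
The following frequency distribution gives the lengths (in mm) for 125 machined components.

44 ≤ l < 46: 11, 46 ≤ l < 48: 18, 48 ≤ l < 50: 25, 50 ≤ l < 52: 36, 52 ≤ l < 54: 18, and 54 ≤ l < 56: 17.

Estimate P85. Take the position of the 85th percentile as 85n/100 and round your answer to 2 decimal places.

Cumulative frequencies: 11, 29, 54, 90, 108, 125
n = 125; position = 85n/100 = 106.25.
This falls in the class 52 ≤ l < 54: L = 52, F = 90, f = 18, h = 2.
85th percentile ≈ 52 + ((106.25 − 90) / 18) × 2 = 53.8056

53.81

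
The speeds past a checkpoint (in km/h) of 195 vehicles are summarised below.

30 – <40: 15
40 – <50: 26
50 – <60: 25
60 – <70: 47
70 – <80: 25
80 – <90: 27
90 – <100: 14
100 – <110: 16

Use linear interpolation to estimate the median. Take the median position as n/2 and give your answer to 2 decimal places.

66.70

Cumulative frequencies: 15, 41, 66, 113, 138, 165, 179, 195
n = 195; position = n/2 = 97.5.
This falls in the class 60 – <70: L = 60, F = 66, f = 47, h = 10.
Median ≈ 60 + ((97.5 − 66) / 47) × 10 = 66.7021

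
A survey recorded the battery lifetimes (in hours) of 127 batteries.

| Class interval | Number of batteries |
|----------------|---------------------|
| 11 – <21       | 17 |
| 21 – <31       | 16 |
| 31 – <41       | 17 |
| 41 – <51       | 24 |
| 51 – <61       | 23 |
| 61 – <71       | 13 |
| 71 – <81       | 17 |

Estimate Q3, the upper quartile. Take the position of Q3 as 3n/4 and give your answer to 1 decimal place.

60.2

Cumulative frequencies: 17, 33, 50, 74, 97, 110, 127
n = 127; position = 3n/4 = 95.25.
This falls in the class 51 – <61: L = 51, F = 74, f = 23, h = 10.
Upper quartile ≈ 51 + ((95.25 − 74) / 23) × 10 = 60.2391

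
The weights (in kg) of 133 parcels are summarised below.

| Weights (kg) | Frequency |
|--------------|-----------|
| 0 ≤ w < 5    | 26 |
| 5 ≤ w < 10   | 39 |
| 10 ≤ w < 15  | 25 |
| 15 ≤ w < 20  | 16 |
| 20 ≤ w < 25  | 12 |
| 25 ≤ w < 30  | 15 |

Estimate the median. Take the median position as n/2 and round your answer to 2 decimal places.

Cumulative frequencies: 26, 65, 90, 106, 118, 133
n = 133; position = n/2 = 66.5.
This falls in the class 10 ≤ w < 15: L = 10, F = 65, f = 25, h = 5.
Median ≈ 10 + ((66.5 − 65) / 25) × 5 = 10.3000

10.30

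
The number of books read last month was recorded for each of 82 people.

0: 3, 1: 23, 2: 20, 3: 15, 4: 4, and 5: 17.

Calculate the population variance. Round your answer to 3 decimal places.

Values: 0, 1, 2, 3, 4, 5
n = 82, Σfx = 209, mean = 2.5488
Σfx² = 727
Σf(x − x̄)² = Σfx² − (Σfx)²/n = 727 − 209²/82 = 194.3049
Population variance = 194.3049 / 82 = 2.3696

2.370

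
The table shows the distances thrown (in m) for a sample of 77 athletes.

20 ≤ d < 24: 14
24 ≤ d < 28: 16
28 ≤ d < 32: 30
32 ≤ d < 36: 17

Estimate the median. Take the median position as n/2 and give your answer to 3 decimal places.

Cumulative frequencies: 14, 30, 60, 77
n = 77; position = n/2 = 38.5.
This falls in the class 28 ≤ d < 32: L = 28, F = 30, f = 30, h = 4.
Median ≈ 28 + ((38.5 − 30) / 30) × 4 = 29.1333

29.133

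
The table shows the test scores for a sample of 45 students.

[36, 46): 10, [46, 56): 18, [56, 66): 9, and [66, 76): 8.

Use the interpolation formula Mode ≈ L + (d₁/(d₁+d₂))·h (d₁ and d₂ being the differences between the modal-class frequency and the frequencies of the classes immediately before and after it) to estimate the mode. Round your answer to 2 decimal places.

50.71

Modal class: [46, 56) (highest frequency 18).
d₁ = 18 − 10 = 8, d₂ = 18 − 9 = 9
Mode ≈ 46 + (8/(8+9)) × 10 = 46 + 4.7059 = 50.7059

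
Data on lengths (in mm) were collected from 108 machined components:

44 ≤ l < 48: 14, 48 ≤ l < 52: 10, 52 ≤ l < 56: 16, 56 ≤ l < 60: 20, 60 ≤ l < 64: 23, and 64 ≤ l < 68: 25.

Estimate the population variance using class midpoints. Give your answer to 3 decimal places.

45.151

Midpoints: 46, 50, 54, 58, 62, 66
n = 108, Σfm = 6244, mean = 57.8148
Σfm² = 365872
Σf(m − x̄)² = Σfm² − (Σfm)²/n = 365872 − 6244²/108 = 4876.2963
Population variance = 4876.2963 / 108 = 45.1509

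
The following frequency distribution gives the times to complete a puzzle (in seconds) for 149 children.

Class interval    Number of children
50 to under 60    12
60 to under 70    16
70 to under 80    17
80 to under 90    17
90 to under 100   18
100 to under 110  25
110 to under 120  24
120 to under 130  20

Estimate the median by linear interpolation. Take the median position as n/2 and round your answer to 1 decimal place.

Cumulative frequencies: 12, 28, 45, 62, 80, 105, 129, 149
n = 149; position = n/2 = 74.5.
This falls in the class 90 to under 100: L = 90, F = 62, f = 18, h = 10.
Median ≈ 90 + ((74.5 − 62) / 18) × 10 = 96.9444

96.9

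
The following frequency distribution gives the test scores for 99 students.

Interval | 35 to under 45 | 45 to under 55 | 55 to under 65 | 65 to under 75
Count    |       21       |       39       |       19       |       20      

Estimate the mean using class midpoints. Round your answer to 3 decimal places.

Midpoints: 40, 50, 60, 70
Σfm = 21×40 + 39×50 + 19×60 + 20×70 = 5330
n = Σf = 99
Mean = 5330 / 99 = 53.8384

53.838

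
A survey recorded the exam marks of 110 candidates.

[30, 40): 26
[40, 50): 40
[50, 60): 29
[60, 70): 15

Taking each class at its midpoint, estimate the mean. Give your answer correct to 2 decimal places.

Midpoints: 35, 45, 55, 65
Σfm = 26×35 + 40×45 + 29×55 + 15×65 = 5280
n = Σf = 110
Mean = 5280 / 110 = 48.0000

48.00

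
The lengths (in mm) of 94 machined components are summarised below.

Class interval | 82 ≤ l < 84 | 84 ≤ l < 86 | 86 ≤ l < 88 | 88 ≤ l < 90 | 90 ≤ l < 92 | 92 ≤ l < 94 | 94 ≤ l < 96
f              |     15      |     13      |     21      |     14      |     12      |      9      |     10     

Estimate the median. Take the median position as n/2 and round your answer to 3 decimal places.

87.810

Cumulative frequencies: 15, 28, 49, 63, 75, 84, 94
n = 94; position = n/2 = 47.
This falls in the class 86 ≤ l < 88: L = 86, F = 28, f = 21, h = 2.
Median ≈ 86 + ((47 − 28) / 21) × 2 = 87.8095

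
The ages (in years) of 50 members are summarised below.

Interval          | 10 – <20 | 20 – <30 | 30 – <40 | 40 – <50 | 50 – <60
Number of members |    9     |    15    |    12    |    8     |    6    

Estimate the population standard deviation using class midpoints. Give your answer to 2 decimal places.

12.62

Midpoints: 15, 25, 35, 45, 55
n = 50, Σfm = 1620, mean = 32.4000
Σfm² = 60450
Σf(m − x̄)² = Σfm² − (Σfm)²/n = 60450 − 1620²/50 = 7962.0000
Population variance = 7962.0000 / 50 = 159.2400
Standard deviation = √159.2400 = 12.6190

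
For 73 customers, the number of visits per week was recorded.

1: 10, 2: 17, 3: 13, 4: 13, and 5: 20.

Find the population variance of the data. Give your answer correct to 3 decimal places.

Values: 1, 2, 3, 4, 5
n = 73, Σfx = 235, mean = 3.2192
Σfx² = 903
Σf(x − x̄)² = Σfx² − (Σfx)²/n = 903 − 235²/73 = 146.4932
Population variance = 146.4932 / 73 = 2.0068

2.007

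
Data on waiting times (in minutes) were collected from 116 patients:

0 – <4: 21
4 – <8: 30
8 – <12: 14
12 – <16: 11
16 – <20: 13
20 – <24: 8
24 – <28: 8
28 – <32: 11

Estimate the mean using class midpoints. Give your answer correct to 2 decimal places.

Midpoints: 2, 6, 10, 14, 18, 22, 26, 30
Σfm = 21×2 + 30×6 + 14×10 + 11×14 + 13×18 + 8×22 + 8×26 + 11×30 = 1464
n = Σf = 116
Mean = 1464 / 116 = 12.6207

12.62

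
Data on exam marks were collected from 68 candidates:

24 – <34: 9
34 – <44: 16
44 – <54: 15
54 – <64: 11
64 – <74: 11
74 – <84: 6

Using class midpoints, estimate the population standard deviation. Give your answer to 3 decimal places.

15.183

Midpoints: 29, 39, 49, 59, 69, 79
n = 68, Σfm = 3502, mean = 51.5000
Σfm² = 196028
Σf(m − x̄)² = Σfm² − (Σfm)²/n = 196028 − 3502²/68 = 15675.0000
Population variance = 15675.0000 / 68 = 230.5147
Standard deviation = √230.5147 = 15.1827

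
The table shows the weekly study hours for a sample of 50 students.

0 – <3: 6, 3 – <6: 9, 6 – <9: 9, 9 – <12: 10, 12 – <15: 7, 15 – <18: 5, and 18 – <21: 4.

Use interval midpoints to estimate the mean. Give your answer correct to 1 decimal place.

9.5

Midpoints: 1.5, 4.5, 7.5, 10.5, 13.5, 16.5, 19.5
Σfm = 6×1.5 + 9×4.5 + 9×7.5 + 10×10.5 + 7×13.5 + 5×16.5 + 4×19.5 = 477
n = Σf = 50
Mean = 477 / 50 = 9.5400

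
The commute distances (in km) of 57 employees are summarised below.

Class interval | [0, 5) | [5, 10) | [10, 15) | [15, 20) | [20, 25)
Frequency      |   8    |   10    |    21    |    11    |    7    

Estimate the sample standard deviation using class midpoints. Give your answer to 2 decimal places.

Midpoints: 2.5, 7.5, 12.5, 17.5, 22.5
n = 57, Σfm = 707.5, mean = 12.4123
Σfm² = 10806.25
Σf(m − x̄)² = Σfm² − (Σfm)²/n = 10806.25 − 707.5²/57 = 2024.5614
Sample variance = 2024.5614 / 56 = 36.1529
Standard deviation = √36.1529 = 6.0127

6.01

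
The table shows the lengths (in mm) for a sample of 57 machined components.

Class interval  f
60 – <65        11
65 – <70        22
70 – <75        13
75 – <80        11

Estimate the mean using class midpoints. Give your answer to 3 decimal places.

69.605

Midpoints: 62.5, 67.5, 72.5, 77.5
Σfm = 11×62.5 + 22×67.5 + 13×72.5 + 11×77.5 = 3967.5
n = Σf = 57
Mean = 3967.5 / 57 = 69.6053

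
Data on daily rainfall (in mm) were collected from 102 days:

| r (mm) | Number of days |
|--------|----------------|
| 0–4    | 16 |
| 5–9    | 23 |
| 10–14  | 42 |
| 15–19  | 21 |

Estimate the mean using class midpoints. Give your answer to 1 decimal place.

10.3

Midpoints: 2, 7, 12, 17
Σfm = 16×2 + 23×7 + 42×12 + 21×17 = 1054
n = Σf = 102
Mean = 1054 / 102 = 10.3333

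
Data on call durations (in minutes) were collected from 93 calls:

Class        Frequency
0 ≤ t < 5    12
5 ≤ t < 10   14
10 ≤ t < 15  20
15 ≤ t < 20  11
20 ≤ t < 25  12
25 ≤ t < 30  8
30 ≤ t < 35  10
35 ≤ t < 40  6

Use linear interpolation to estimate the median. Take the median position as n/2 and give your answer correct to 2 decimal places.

Cumulative frequencies: 12, 26, 46, 57, 69, 77, 87, 93
n = 93; position = n/2 = 46.5.
This falls in the class 15 ≤ t < 20: L = 15, F = 46, f = 11, h = 5.
Median ≈ 15 + ((46.5 − 46) / 11) × 5 = 15.2273

15.23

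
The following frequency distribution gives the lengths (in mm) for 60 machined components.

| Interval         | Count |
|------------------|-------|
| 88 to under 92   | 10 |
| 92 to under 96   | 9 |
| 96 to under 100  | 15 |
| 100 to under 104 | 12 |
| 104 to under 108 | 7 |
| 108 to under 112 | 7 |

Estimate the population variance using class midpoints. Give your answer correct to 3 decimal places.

39.093

Midpoints: 90, 94, 98, 102, 106, 110
n = 60, Σfm = 5952, mean = 99.2000
Σfm² = 592784
Σf(m − x̄)² = Σfm² − (Σfm)²/n = 592784 − 5952²/60 = 2345.6000
Population variance = 2345.6000 / 60 = 39.0933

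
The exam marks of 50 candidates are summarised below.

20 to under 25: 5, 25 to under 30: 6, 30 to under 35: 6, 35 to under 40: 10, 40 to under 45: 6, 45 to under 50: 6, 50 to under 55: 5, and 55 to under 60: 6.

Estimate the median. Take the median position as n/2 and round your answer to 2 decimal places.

Cumulative frequencies: 5, 11, 17, 27, 33, 39, 44, 50
n = 50; position = n/2 = 25.
This falls in the class 35 to under 40: L = 35, F = 17, f = 10, h = 5.
Median ≈ 35 + ((25 − 17) / 10) × 5 = 39.0000

39.00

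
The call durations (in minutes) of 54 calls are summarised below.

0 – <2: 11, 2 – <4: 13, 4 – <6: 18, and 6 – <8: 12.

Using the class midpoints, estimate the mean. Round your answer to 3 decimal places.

4.148

Midpoints: 1, 3, 5, 7
Σfm = 11×1 + 13×3 + 18×5 + 12×7 = 224
n = Σf = 54
Mean = 224 / 54 = 4.1481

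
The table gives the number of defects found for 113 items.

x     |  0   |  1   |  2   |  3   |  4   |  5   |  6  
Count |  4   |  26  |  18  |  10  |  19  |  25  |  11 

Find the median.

3

Cumulative frequencies: 4, 30, 48, 58, 77, 102, 113
n = 113, so the median is the value in position (n+1)/2 = 57.
Position 57 falls at value 3.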